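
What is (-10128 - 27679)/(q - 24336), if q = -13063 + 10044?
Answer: 37807/27355 ≈ 1.3821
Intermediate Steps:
q = -3019
(-10128 - 27679)/(q - 24336) = (-10128 - 27679)/(-3019 - 24336) = -37807/(-27355) = -37807*(-1/27355) = 37807/27355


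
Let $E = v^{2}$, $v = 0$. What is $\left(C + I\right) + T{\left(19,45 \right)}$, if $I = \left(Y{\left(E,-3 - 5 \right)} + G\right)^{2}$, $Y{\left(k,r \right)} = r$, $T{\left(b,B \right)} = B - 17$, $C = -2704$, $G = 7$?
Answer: $-2675$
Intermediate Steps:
$T{\left(b,B \right)} = -17 + B$
$E = 0$ ($E = 0^{2} = 0$)
$I = 1$ ($I = \left(\left(-3 - 5\right) + 7\right)^{2} = \left(-8 + 7\right)^{2} = \left(-1\right)^{2} = 1$)
$\left(C + I\right) + T{\left(19,45 \right)} = \left(-2704 + 1\right) + \left(-17 + 45\right) = -2703 + 28 = -2675$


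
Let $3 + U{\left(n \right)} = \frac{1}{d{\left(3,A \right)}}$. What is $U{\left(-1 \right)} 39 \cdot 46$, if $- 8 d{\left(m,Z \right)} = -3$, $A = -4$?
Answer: $-598$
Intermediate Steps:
$d{\left(m,Z \right)} = \frac{3}{8}$ ($d{\left(m,Z \right)} = \left(- \frac{1}{8}\right) \left(-3\right) = \frac{3}{8}$)
$U{\left(n \right)} = - \frac{1}{3}$ ($U{\left(n \right)} = -3 + \frac{1}{\frac{3}{8}} = -3 + \frac{8}{3} = - \frac{1}{3}$)
$U{\left(-1 \right)} 39 \cdot 46 = \left(- \frac{1}{3}\right) 39 \cdot 46 = \left(-13\right) 46 = -598$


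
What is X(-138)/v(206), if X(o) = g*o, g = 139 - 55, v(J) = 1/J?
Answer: -2387952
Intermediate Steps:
g = 84
X(o) = 84*o
X(-138)/v(206) = (84*(-138))/(1/206) = -11592/1/206 = -11592*206 = -2387952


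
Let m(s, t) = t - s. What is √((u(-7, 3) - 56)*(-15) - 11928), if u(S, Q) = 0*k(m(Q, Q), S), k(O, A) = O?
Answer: 12*I*√77 ≈ 105.3*I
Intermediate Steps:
u(S, Q) = 0 (u(S, Q) = 0*(Q - Q) = 0*0 = 0)
√((u(-7, 3) - 56)*(-15) - 11928) = √((0 - 56)*(-15) - 11928) = √(-56*(-15) - 11928) = √(840 - 11928) = √(-11088) = 12*I*√77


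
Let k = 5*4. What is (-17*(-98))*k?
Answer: 33320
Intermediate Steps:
k = 20
(-17*(-98))*k = -17*(-98)*20 = 1666*20 = 33320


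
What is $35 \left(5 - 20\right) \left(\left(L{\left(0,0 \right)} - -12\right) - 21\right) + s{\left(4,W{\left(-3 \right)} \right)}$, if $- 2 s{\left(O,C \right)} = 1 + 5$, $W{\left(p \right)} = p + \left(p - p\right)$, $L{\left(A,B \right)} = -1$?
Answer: $5247$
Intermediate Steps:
$W{\left(p \right)} = p$ ($W{\left(p \right)} = p + 0 = p$)
$s{\left(O,C \right)} = -3$ ($s{\left(O,C \right)} = - \frac{1 + 5}{2} = \left(- \frac{1}{2}\right) 6 = -3$)
$35 \left(5 - 20\right) \left(\left(L{\left(0,0 \right)} - -12\right) - 21\right) + s{\left(4,W{\left(-3 \right)} \right)} = 35 \left(5 - 20\right) \left(\left(-1 - -12\right) - 21\right) - 3 = 35 \left(- 15 \left(\left(-1 + 12\right) - 21\right)\right) - 3 = 35 \left(- 15 \left(11 - 21\right)\right) - 3 = 35 \left(\left(-15\right) \left(-10\right)\right) - 3 = 35 \cdot 150 - 3 = 5250 - 3 = 5247$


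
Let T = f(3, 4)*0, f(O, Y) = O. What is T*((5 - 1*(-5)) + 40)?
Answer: 0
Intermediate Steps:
T = 0 (T = 3*0 = 0)
T*((5 - 1*(-5)) + 40) = 0*((5 - 1*(-5)) + 40) = 0*((5 + 5) + 40) = 0*(10 + 40) = 0*50 = 0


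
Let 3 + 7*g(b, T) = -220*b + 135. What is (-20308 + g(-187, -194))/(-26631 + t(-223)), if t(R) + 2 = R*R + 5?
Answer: -14412/23101 ≈ -0.62387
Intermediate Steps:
t(R) = 3 + R² (t(R) = -2 + (R*R + 5) = -2 + (R² + 5) = -2 + (5 + R²) = 3 + R²)
g(b, T) = 132/7 - 220*b/7 (g(b, T) = -3/7 + (-220*b + 135)/7 = -3/7 + (135 - 220*b)/7 = -3/7 + (135/7 - 220*b/7) = 132/7 - 220*b/7)
(-20308 + g(-187, -194))/(-26631 + t(-223)) = (-20308 + (132/7 - 220/7*(-187)))/(-26631 + (3 + (-223)²)) = (-20308 + (132/7 + 41140/7))/(-26631 + (3 + 49729)) = (-20308 + 5896)/(-26631 + 49732) = -14412/23101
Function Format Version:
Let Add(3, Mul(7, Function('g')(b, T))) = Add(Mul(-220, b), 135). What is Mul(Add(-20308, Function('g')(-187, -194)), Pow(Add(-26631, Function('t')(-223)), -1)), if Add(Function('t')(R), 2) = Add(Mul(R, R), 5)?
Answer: Rational(-14412, 23101) ≈ -0.62387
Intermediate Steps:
Function('t')(R) = Add(3, Pow(R, 2)) (Function('t')(R) = Add(-2, Add(Mul(R, R), 5)) = Add(-2, Add(Pow(R, 2), 5)) = Add(-2, Add(5, Pow(R, 2))) = Add(3, Pow(R, 2)))
Function('g')(b, T) = Add(Rational(132, 7), Mul(Rational(-220, 7), b)) (Function('g')(b, T) = Add(Rational(-3, 7), Mul(Rational(1, 7), Add(Mul(-220, b), 135))) = Add(Rational(-3, 7), Mul(Rational(1, 7), Add(135, Mul(-220, b)))) = Add(Rational(-3, 7), Add(Rational(135, 7), Mul(Rational(-220, 7), b))) = Add(Rational(132, 7), Mul(Rational(-220, 7), b)))
Mul(Add(-20308, Function('g')(-187, -194)), Pow(Add(-26631, Function('t')(-223)), -1)) = Mul(Add(-20308, Add(Rational(132, 7), Mul(Rational(-220, 7), -187))), Pow(Add(-26631, Add(3, Pow(-223, 2))), -1)) = Mul(Add(-20308, Add(Rational(132, 7), Rational(41140, 7))), Pow(Add(-26631, Add(3, 49729)), -1)) = Mul(Add(-20308, 5896), Pow(Add(-26631, 49732), -1)) = Mul(-14412, Pow(23101, -1)) = Mul(-14412, Rational(1, 23101)) = Rational(-14412, 23101)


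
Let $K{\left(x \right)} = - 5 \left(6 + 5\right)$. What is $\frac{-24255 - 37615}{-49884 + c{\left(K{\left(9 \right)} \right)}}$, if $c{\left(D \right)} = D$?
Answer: $\frac{61870}{49939} \approx 1.2389$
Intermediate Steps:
$K{\left(x \right)} = -55$ ($K{\left(x \right)} = \left(-5\right) 11 = -55$)
$\frac{-24255 - 37615}{-49884 + c{\left(K{\left(9 \right)} \right)}} = \frac{-24255 - 37615}{-49884 - 55} = - \frac{61870}{-49939} = \left(-61870\right) \left(- \frac{1}{49939}\right) = \frac{61870}{49939}$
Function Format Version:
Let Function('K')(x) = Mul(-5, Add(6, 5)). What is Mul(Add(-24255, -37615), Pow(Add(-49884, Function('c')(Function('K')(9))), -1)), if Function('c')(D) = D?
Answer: Rational(61870, 49939) ≈ 1.2389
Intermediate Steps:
Function('K')(x) = -55 (Function('K')(x) = Mul(-5, 11) = -55)
Mul(Add(-24255, -37615), Pow(Add(-49884, Function('c')(Function('K')(9))), -1)) = Mul(Add(-24255, -37615), Pow(Add(-49884, -55), -1)) = Mul(-61870, Pow(-49939, -1)) = Mul(-61870, Rational(-1, 49939)) = Rational(61870, 49939)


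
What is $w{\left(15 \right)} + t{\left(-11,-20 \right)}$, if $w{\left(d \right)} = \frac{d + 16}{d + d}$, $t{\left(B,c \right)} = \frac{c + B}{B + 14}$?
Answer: $- \frac{93}{10} \approx -9.3$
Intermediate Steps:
$t{\left(B,c \right)} = \frac{B + c}{14 + B}$
$w{\left(d \right)} = \frac{16 + d}{2 d}$
$w{\left(15 \right)} + t{\left(-11,-20 \right)} = \frac{16 + 15}{2 \cdot 15} + \frac{-11 - 20}{14 - 11} = \frac{1}{2} \cdot \frac{1}{15} \cdot 31 + \frac{1}{3} \left(-31\right) = \frac{31}{30} + \frac{1}{3} \left(-31\right) = \frac{31}{30} - \frac{31}{3} = - \frac{93}{10}$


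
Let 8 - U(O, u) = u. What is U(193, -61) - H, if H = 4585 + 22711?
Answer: -27227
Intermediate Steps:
U(O, u) = 8 - u
H = 27296
U(193, -61) - H = (8 - 1*(-61)) - 1*27296 = (8 + 61) - 27296 = 69 - 27296 = -27227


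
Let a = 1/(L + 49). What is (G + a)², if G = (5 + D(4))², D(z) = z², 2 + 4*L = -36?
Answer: 1213895281/6241 ≈ 1.9450e+5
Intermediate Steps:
L = -19/2 (L = -½ + (¼)*(-36) = -½ - 9 = -19/2 ≈ -9.5000)
a = 2/79 (a = 1/(-19/2 + 49) = 1/(79/2) = 2/79 ≈ 0.025316)
G = 441 (G = (5 + 4²)² = (5 + 16)² = 21² = 441)
(G + a)² = (441 + 2/79)² = (34841/79)² = 1213895281/6241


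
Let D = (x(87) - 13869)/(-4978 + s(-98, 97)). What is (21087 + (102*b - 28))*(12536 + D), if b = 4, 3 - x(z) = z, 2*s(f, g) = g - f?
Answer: 2627384813534/9761 ≈ 2.6917e+8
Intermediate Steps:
s(f, g) = g/2 - f/2 (s(f, g) = (g - f)/2 = g/2 - f/2)
x(z) = 3 - z
D = 27906/9761 (D = ((3 - 1*87) - 13869)/(-4978 + ((½)*97 - ½*(-98))) = ((3 - 87) - 13869)/(-4978 + (97/2 + 49)) = (-84 - 13869)/(-4978 + 195/2) = -13953/(-9761/2) = -13953*(-2/9761) = 27906/9761 ≈ 2.8589)
(21087 + (102*b - 28))*(12536 + D) = (21087 + (102*4 - 28))*(12536 + 27906/9761) = (21087 + (408 - 28))*(122391802/9761) = (21087 + 380)*(122391802/9761) = 21467*(122391802/9761) = 2627384813534/9761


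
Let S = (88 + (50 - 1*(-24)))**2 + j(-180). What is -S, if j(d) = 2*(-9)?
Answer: -26226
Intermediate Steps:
j(d) = -18
S = 26226 (S = (88 + (50 - 1*(-24)))**2 - 18 = (88 + (50 + 24))**2 - 18 = (88 + 74)**2 - 18 = 162**2 - 18 = 26244 - 18 = 26226)
-S = -1*26226 = -26226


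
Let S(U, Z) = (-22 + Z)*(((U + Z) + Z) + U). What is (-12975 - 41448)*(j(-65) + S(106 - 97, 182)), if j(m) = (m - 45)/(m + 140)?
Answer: -16631269698/5 ≈ -3.3263e+9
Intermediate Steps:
j(m) = (-45 + m)/(140 + m)
S(U, Z) = (-22 + Z)*(2*U + 2*Z) (S(U, Z) = (-22 + Z)*((U + 2*Z) + U) = (-22 + Z)*(2*U + 2*Z))
(-12975 - 41448)*(j(-65) + S(106 - 97, 182)) = (-12975 - 41448)*((-45 - 65)/(140 - 65) + (-44*(106 - 97) - 44*182 + 2*182² + 2*(106 - 97)*182)) = -54423*(-110/75 + (-44*9 - 8008 + 2*33124 + 2*9*182)) = -54423*((1/75)*(-110) + (-396 - 8008 + 66248 + 3276)) = -54423*(-22/15 + 61120) = -54423*916778/15 = -16631269698/5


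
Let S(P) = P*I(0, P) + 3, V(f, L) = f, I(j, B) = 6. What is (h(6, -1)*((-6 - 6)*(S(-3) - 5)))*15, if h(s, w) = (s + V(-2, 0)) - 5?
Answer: -3600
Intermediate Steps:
S(P) = 3 + 6*P (S(P) = P*6 + 3 = 6*P + 3 = 3 + 6*P)
h(s, w) = -7 + s (h(s, w) = (s - 2) - 5 = (-2 + s) - 5 = -7 + s)
(h(6, -1)*((-6 - 6)*(S(-3) - 5)))*15 = ((-7 + 6)*((-6 - 6)*((3 + 6*(-3)) - 5)))*15 = -(-12)*((3 - 18) - 5)*15 = -(-12)*(-15 - 5)*15 = -(-12)*(-20)*15 = -1*240*15 = -240*15 = -3600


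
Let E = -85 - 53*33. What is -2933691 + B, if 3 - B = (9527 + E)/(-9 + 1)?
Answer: -23461811/8 ≈ -2.9327e+6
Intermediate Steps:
E = -1834 (E = -85 - 1749 = -1834)
B = 7717/8 (B = 3 - (9527 - 1834)/(-9 + 1) = 3 - 7693/(-8) = 3 - 7693*(-1)/8 = 3 - 1*(-7693/8) = 3 + 7693/8 = 7717/8 ≈ 964.63)
-2933691 + B = -2933691 + 7717/8 = -23461811/8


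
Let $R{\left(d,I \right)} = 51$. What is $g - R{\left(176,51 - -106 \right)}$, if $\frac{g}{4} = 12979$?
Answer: $51865$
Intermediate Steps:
$g = 51916$ ($g = 4 \cdot 12979 = 51916$)
$g - R{\left(176,51 - -106 \right)} = 51916 - 51 = 51865$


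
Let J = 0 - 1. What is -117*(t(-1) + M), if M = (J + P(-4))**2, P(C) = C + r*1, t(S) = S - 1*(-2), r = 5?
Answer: -117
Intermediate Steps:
J = -1
t(S) = 2 + S (t(S) = S + 2 = 2 + S)
P(C) = 5 + C (P(C) = C + 5*1 = C + 5 = 5 + C)
M = 0 (M = (-1 + (5 - 4))**2 = (-1 + 1)**2 = 0**2 = 0)
-117*(t(-1) + M) = -117*((2 - 1) + 0) = -117*(1 + 0) = -117*1 = -117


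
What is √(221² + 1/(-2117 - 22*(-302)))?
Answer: 2*√27803728406/1509 ≈ 221.00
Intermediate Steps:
√(221² + 1/(-2117 - 22*(-302))) = √(48841 + 1/(-2117 + 6644)) = √(48841 + 1/4527) = √(221103208/4527) = 2*√27803728406/1509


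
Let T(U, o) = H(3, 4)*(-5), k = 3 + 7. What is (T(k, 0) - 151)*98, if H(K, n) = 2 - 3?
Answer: -14308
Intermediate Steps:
H(K, n) = -1
k = 10
T(U, o) = 5 (T(U, o) = -1*(-5) = 5)
(T(k, 0) - 151)*98 = (5 - 151)*98 = -146*98 = -14308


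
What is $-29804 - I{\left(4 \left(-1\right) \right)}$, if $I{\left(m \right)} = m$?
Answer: $-29800$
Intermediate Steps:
$-29804 - I{\left(4 \left(-1\right) \right)} = -29804 - 4 \left(-1\right) = -29804 - -4 = -29804 + 4 = -29800$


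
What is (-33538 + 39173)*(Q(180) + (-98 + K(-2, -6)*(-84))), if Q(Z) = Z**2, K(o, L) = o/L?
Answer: 181863990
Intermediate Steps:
(-33538 + 39173)*(Q(180) + (-98 + K(-2, -6)*(-84))) = (-33538 + 39173)*(180**2 + (-98 - 2/(-6)*(-84))) = 5635*(32400 + (-98 - 2*(-1/6)*(-84))) = 5635*(32400 + (-98 + (1/3)*(-84))) = 5635*(32400 + (-98 - 28)) = 5635*(32400 - 126) = 5635*32274 = 181863990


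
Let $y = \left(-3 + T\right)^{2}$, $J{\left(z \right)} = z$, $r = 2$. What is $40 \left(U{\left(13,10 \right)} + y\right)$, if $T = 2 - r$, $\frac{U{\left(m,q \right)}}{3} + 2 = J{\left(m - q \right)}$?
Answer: $480$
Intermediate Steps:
$U{\left(m,q \right)} = -6 - 3 q + 3 m$ ($U{\left(m,q \right)} = -6 + 3 \left(m - q\right) = -6 + \left(- 3 q + 3 m\right) = -6 - 3 q + 3 m$)
$T = 0$ ($T = 2 - 2 = 0$)
$y = 9$ ($y = \left(-3 + 0\right)^{2} = \left(-3\right)^{2} = 9$)
$40 \left(U{\left(13,10 \right)} + y\right) = 40 \left(\left(-6 - 30 + 3 \cdot 13\right) + 9\right) = 40 \left(\left(-6 - 30 + 39\right) + 9\right) = 40 \left(3 + 9\right) = 40 \cdot 12 = 480$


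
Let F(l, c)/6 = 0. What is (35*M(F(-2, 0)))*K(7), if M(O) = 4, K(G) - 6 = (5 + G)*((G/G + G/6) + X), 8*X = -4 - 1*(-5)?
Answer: 4690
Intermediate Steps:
X = ⅛ (X = (-4 - 1*(-5))/8 = (-4 + 5)/8 = (⅛)*1 = ⅛ ≈ 0.12500)
F(l, c) = 0 (F(l, c) = 6*0 = 0)
K(G) = 6 + (5 + G)*(9/8 + G/6) (K(G) = 6 + (5 + G)*((G/G + G/6) + ⅛) = 6 + (5 + G)*((1 + G*(⅙)) + ⅛) = 6 + (5 + G)*((1 + G/6) + ⅛) = 6 + (5 + G)*(9/8 + G/6))
(35*M(F(-2, 0)))*K(7) = (35*4)*(93/8 + (⅙)*7² + (47/24)*7) = 140*(93/8 + (⅙)*49 + 329/24) = 140*(93/8 + 49/6 + 329/24) = 140*(67/2) = 4690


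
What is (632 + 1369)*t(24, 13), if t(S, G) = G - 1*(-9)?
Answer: 44022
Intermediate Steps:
t(S, G) = 9 + G (t(S, G) = G + 9 = 9 + G)
(632 + 1369)*t(24, 13) = (632 + 1369)*(9 + 13) = 2001*22 = 44022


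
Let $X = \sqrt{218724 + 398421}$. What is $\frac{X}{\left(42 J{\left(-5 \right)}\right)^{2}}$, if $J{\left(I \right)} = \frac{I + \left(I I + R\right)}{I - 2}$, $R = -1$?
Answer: $\frac{\sqrt{617145}}{12996} \approx 0.060448$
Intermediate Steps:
$J{\left(I \right)} = \frac{-1 + I + I^{2}}{-2 + I}$ ($J{\left(I \right)} = \frac{I + \left(I I - 1\right)}{I - 2} = \frac{I + \left(I^{2} - 1\right)}{-2 + I} = \frac{I + \left(-1 + I^{2}\right)}{-2 + I} = \frac{-1 + I + I^{2}}{-2 + I}$)
$X = \sqrt{617145} \approx 785.59$
$\frac{X}{\left(42 J{\left(-5 \right)}\right)^{2}} = \frac{\sqrt{617145}}{\left(42 \frac{-1 - 5 + \left(-5\right)^{2}}{-2 - 5}\right)^{2}} = \frac{\sqrt{617145}}{\left(42 \frac{-1 - 5 + 25}{-7}\right)^{2}} = \frac{\sqrt{617145}}{\left(42 \left(\left(- \frac{1}{7}\right) 19\right)\right)^{2}} = \frac{\sqrt{617145}}{\left(42 \left(- \frac{19}{7}\right)\right)^{2}} = \frac{\sqrt{617145}}{\left(-114\right)^{2}} = \frac{\sqrt{617145}}{12996}$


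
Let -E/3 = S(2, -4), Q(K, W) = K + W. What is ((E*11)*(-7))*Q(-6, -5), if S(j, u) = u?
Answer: 10164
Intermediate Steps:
E = 12 (E = -3*(-4) = 12)
((E*11)*(-7))*Q(-6, -5) = ((12*11)*(-7))*(-6 - 5) = (132*(-7))*(-11) = -924*(-11) = 10164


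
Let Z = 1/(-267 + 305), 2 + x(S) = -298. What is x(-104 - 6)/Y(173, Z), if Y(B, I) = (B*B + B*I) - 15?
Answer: -2280/227381 ≈ -0.010027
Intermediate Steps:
x(S) = -300 (x(S) = -2 - 298 = -300)
Z = 1/38 ≈ 0.026316
Y(B, I) = -15 + B² + B*I (Y(B, I) = (B² + B*I) - 15 = -15 + B² + B*I)
x(-104 - 6)/Y(173, Z) = -300/(-15 + 173² + 173*(1/38)) = -300/(-15 + 29929 + 173/38) = -300/1136905/38 = -300*38/1136905 = -2280/227381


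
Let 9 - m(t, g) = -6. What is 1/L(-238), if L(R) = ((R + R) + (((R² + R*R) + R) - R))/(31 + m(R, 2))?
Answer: 23/56406 ≈ 0.00040776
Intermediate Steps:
m(t, g) = 15 (m(t, g) = 9 - 1*(-6) = 9 + 6 = 15)
L(R) = R/23 + R²/23 (L(R) = ((R + R) + (((R² + R*R) + R) - R))/(31 + 15) = (2*R + (((R² + R²) + R) - R))/46 = (2*R + ((2*R² + R) - R))*(1/46) = (2*R + ((R + 2*R²) - R))*(1/46) = (2*R + 2*R²)*(1/46) = R/23 + R²/23)
1/L(-238) = 1/((1/23)*(-238)*(1 - 238)) = 1/((1/23)*(-238)*(-237)) = 1/(56406/23) = 23/56406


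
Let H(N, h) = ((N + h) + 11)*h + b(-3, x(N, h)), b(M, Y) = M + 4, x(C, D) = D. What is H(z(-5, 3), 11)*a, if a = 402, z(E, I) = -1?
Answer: 93264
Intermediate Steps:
b(M, Y) = 4 + M
H(N, h) = 1 + h*(11 + N + h) (H(N, h) = ((N + h) + 11)*h + (4 - 3) = (11 + N + h)*h + 1 = h*(11 + N + h) + 1 = 1 + h*(11 + N + h))
H(z(-5, 3), 11)*a = (1 + 11**2 + 11*11 - 1*11)*402 = (1 + 121 + 121 - 11)*402 = 232*402 = 93264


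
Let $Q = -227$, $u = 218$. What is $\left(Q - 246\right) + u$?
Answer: $-255$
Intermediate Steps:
$\left(Q - 246\right) + u = \left(-227 - 246\right) + 218 = -473 + 218 = -255$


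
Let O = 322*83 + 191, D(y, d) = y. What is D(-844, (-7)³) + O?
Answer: 26073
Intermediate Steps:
O = 26917 (O = 26726 + 191 = 26917)
D(-844, (-7)³) + O = -844 + 26917 = 26073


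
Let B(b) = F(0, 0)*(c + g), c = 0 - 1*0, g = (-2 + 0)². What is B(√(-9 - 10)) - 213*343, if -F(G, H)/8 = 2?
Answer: -73123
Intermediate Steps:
F(G, H) = -16 (F(G, H) = -8*2 = -16)
g = 4 (g = (-2)² = 4)
c = 0 (c = 0 + 0 = 0)
B(b) = -64 (B(b) = -16*(0 + 4) = -16*4 = -64)
B(√(-9 - 10)) - 213*343 = -64 - 213*343 = -64 - 73059 = -73123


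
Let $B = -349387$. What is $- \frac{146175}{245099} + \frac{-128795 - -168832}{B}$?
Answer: $- \frac{60884673388}{85634404313} \approx -0.71098$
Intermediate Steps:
$- \frac{146175}{245099} + \frac{-128795 - -168832}{B} = - \frac{146175}{245099} + \frac{-128795 - -168832}{-349387} = \left(-146175\right) \frac{1}{245099} + \left(-128795 + 168832\right) \left(- \frac{1}{349387}\right) = - \frac{146175}{245099} + 40037 \left(- \frac{1}{349387}\right) = - \frac{146175}{245099} - \frac{40037}{349387} = - \frac{60884673388}{85634404313}$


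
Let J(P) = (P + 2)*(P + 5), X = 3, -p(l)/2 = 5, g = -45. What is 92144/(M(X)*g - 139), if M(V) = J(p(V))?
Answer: -92144/1939 ≈ -47.521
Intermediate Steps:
p(l) = -10 (p(l) = -2*5 = -10)
J(P) = (2 + P)*(5 + P)
M(V) = 40 (M(V) = 10 + (-10)**2 + 7*(-10) = 10 + 100 - 70 = 40)
92144/(M(X)*g - 139) = 92144/(40*(-45) - 139) = 92144/(-1800 - 139) = 92144/(-1939) = 92144*(-1/1939) = -92144/1939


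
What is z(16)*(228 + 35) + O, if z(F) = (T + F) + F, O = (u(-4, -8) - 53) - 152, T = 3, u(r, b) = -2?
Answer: 8998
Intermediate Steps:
O = -207 (O = (-2 - 53) - 152 = -55 - 152 = -207)
z(F) = 3 + 2*F (z(F) = (3 + F) + F = 3 + 2*F)
z(16)*(228 + 35) + O = (3 + 2*16)*(228 + 35) - 207 = (3 + 32)*263 - 207 = 35*263 - 207 = 9205 - 207 = 8998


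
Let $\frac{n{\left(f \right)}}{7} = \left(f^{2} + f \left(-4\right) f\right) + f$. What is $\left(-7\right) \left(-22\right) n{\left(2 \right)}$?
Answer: $-10780$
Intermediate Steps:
$n{\left(f \right)} = - 21 f^{2} + 7 f$ ($n{\left(f \right)} = 7 \left(\left(f^{2} + f \left(-4\right) f\right) + f\right) = 7 \left(\left(f^{2} + - 4 f f\right) + f\right) = 7 \left(\left(f^{2} - 4 f^{2}\right) + f\right) = 7 \left(- 3 f^{2} + f\right) = 7 \left(f - 3 f^{2}\right) = - 21 f^{2} + 7 f$)
$\left(-7\right) \left(-22\right) n{\left(2 \right)} = \left(-7\right) \left(-22\right) 7 \cdot 2 \left(1 - 6\right) = 154 \cdot 7 \cdot 2 \left(1 - 6\right) = 154 \cdot 7 \cdot 2 \left(-5\right) = 154 \left(-70\right) = -10780$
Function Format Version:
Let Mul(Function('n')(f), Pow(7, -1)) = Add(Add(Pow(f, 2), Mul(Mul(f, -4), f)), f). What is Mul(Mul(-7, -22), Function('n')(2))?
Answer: -10780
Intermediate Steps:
Function('n')(f) = Add(Mul(-21, Pow(f, 2)), Mul(7, f)) (Function('n')(f) = Mul(7, Add(Add(Pow(f, 2), Mul(Mul(f, -4), f)), f)) = Mul(7, Add(Add(Pow(f, 2), Mul(Mul(-4, f), f)), f)) = Mul(7, Add(Add(Pow(f, 2), Mul(-4, Pow(f, 2))), f)) = Mul(7, Add(Mul(-3, Pow(f, 2)), f)) = Mul(7, Add(f, Mul(-3, Pow(f, 2)))) = Add(Mul(-21, Pow(f, 2)), Mul(7, f)))
Mul(Mul(-7, -22), Function('n')(2)) = Mul(Mul(-7, -22), Mul(7, 2, Add(1, Mul(-3, 2)))) = Mul(154, Mul(7, 2, Add(1, -6))) = Mul(154, Mul(7, 2, -5)) = Mul(154, -70) = -10780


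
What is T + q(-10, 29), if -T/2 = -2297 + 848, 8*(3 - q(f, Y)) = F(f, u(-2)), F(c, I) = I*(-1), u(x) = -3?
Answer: 23205/8 ≈ 2900.6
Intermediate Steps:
F(c, I) = -I
q(f, Y) = 21/8 (q(f, Y) = 3 - (-1)*(-3)/8 = 3 - 1/8*3 = 3 - 3/8 = 21/8)
T = 2898 (T = -2*(-2297 + 848) = -2*(-1449) = 2898)
T + q(-10, 29) = 2898 + 21/8 = 23205/8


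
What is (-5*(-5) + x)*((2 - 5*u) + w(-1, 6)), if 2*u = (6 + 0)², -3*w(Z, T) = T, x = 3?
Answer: -2520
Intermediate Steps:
w(Z, T) = -T/3
u = 18 (u = (6 + 0)²/2 = (½)*6² = (½)*36 = 18)
(-5*(-5) + x)*((2 - 5*u) + w(-1, 6)) = (-5*(-5) + 3)*((2 - 5*18) - ⅓*6) = (25 + 3)*((2 - 90) - 2) = 28*(-88 - 2) = 28*(-90) = -2520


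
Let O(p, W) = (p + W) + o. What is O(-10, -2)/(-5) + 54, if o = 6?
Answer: 276/5 ≈ 55.200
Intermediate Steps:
O(p, W) = 6 + W + p (O(p, W) = (p + W) + 6 = (W + p) + 6 = 6 + W + p)
O(-10, -2)/(-5) + 54 = (6 - 2 - 10)/(-5) + 54 = -1/5*(-6) + 54 = 6/5 + 54 = 276/5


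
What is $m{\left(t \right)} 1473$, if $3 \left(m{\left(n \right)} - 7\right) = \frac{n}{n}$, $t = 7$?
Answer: $10802$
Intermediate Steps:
$m{\left(n \right)} = \frac{22}{3}$ ($m{\left(n \right)} = 7 + \frac{n \frac{1}{n}}{3} = 7 + \frac{1}{3} \cdot 1 = 7 + \frac{1}{3} = \frac{22}{3}$)
$m{\left(t \right)} 1473 = \frac{22}{3} \cdot 1473 = 10802$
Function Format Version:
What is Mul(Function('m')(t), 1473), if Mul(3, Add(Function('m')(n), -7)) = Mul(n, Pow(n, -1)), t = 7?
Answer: 10802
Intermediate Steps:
Function('m')(n) = Rational(22, 3) (Function('m')(n) = Add(7, Mul(Rational(1, 3), Mul(n, Pow(n, -1)))) = Add(7, Mul(Rational(1, 3), 1)) = Add(7, Rational(1, 3)) = Rational(22, 3))
Mul(Function('m')(t), 1473) = Mul(Rational(22, 3), 1473) = 10802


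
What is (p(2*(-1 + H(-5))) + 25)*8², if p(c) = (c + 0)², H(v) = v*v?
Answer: 149056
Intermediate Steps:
H(v) = v²
p(c) = c²
(p(2*(-1 + H(-5))) + 25)*8² = ((2*(-1 + (-5)²))² + 25)*8² = ((2*(-1 + 25))² + 25)*64 = ((2*24)² + 25)*64 = (48² + 25)*64 = (2304 + 25)*64 = 2329*64 = 149056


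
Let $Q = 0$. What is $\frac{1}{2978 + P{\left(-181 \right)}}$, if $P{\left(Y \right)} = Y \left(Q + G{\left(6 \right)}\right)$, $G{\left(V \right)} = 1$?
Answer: $\frac{1}{2797} \approx 0.00035753$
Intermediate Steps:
$P{\left(Y \right)} = Y$ ($P{\left(Y \right)} = Y \left(0 + 1\right) = Y 1 = Y$)
$\frac{1}{2978 + P{\left(-181 \right)}} = \frac{1}{2978 - 181} = \frac{1}{2797}$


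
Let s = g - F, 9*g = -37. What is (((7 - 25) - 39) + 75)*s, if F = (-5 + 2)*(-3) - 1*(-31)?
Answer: -794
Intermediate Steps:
g = -37/9 (g = (⅑)*(-37) = -37/9 ≈ -4.1111)
F = 40 (F = -3*(-3) + 31 = 9 + 31 = 40)
s = -397/9 (s = -37/9 - 1*40 = -37/9 - 40 = -397/9 ≈ -44.111)
(((7 - 25) - 39) + 75)*s = (((7 - 25) - 39) + 75)*(-397/9) = ((-18 - 39) + 75)*(-397/9) = (-57 + 75)*(-397/9) = 18*(-397/9) = -794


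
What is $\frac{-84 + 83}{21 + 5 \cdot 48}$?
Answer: $- \frac{1}{261} \approx -0.0038314$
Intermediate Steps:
$\frac{-84 + 83}{21 + 5 \cdot 48} = - \frac{1}{21 + 240} = - \frac{1}{261}$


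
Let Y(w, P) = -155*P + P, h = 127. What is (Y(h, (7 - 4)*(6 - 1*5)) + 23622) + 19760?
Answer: 42920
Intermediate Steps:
Y(w, P) = -154*P
(Y(h, (7 - 4)*(6 - 1*5)) + 23622) + 19760 = (-154*(7 - 4)*(6 - 1*5) + 23622) + 19760 = (-462*(6 - 5) + 23622) + 19760 = (-462 + 23622) + 19760 = 23160 + 19760 = 42920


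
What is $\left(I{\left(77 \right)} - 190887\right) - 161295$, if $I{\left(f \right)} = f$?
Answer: $-352105$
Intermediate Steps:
$\left(I{\left(77 \right)} - 190887\right) - 161295 = \left(77 - 190887\right) - 161295 = -190810 - 161295 = -352105$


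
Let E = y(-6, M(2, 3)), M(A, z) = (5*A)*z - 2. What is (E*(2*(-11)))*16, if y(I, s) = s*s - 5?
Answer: -274208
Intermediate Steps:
M(A, z) = -2 + 5*A*z (M(A, z) = 5*A*z - 2 = -2 + 5*A*z)
y(I, s) = -5 + s² (y(I, s) = s² - 5 = -5 + s²)
E = 779 (E = -5 + (-2 + 5*2*3)² = -5 + (-2 + 30)² = -5 + 28² = -5 + 784 = 779)
(E*(2*(-11)))*16 = (779*(2*(-11)))*16 = (779*(-22))*16 = -17138*16 = -274208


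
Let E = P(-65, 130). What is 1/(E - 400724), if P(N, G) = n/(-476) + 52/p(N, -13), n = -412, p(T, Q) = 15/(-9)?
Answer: -595/238448829 ≈ -2.4953e-6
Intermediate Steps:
p(T, Q) = -5/3 (p(T, Q) = 15*(-⅑) = -5/3)
P(N, G) = -18049/595 (P(N, G) = -412/(-476) + 52/(-5/3) = -412*(-1/476) + 52*(-⅗) = 103/119 - 156/5 = -18049/595)
E = -18049/595 ≈ -30.334
1/(E - 400724) = 1/(-18049/595 - 400724) = 1/(-238448829/595) = -595/238448829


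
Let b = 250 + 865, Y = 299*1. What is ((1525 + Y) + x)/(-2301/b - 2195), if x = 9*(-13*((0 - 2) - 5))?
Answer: -2946945/2449726 ≈ -1.2030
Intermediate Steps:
Y = 299
b = 1115
x = 819 (x = 9*(-13*(-2 - 5)) = 9*(-13*(-7)) = 9*91 = 819)
((1525 + Y) + x)/(-2301/b - 2195) = ((1525 + 299) + 819)/(-2301/1115 - 2195) = (1824 + 819)/(-2301*1/1115 - 2195) = 2643/(-2301/1115 - 2195) = 2643/(-2449726/1115) = 2643*(-1115/2449726) = -2946945/2449726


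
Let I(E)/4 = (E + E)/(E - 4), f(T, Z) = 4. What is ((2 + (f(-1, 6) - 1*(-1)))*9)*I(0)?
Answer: 0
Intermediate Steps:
I(E) = 8*E/(-4 + E) (I(E) = 4*((E + E)/(E - 4)) = 4*((2*E)/(-4 + E)) = 4*(2*E/(-4 + E)) = 8*E/(-4 + E))
((2 + (f(-1, 6) - 1*(-1)))*9)*I(0) = ((2 + (4 - 1*(-1)))*9)*(8*0/(-4 + 0)) = ((2 + (4 + 1))*9)*(8*0/(-4)) = ((2 + 5)*9)*(8*0*(-¼)) = (7*9)*0 = 63*0 = 0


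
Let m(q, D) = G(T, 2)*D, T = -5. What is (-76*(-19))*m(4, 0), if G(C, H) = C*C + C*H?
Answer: 0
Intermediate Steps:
G(C, H) = C**2 + C*H
m(q, D) = 15*D (m(q, D) = (-5*(-5 + 2))*D = (-5*(-3))*D = 15*D)
(-76*(-19))*m(4, 0) = (-76*(-19))*(15*0) = 1444*0 = 0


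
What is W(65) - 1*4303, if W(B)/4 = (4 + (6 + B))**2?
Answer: 18197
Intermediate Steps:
W(B) = 4*(10 + B)**2 (W(B) = 4*(4 + (6 + B))**2 = 4*(10 + B)**2)
W(65) - 1*4303 = 4*(10 + 65)**2 - 1*4303 = 4*75**2 - 4303 = 4*5625 - 4303 = 22500 - 4303 = 18197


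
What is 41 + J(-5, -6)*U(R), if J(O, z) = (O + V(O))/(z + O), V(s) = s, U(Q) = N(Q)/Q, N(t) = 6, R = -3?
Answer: 431/11 ≈ 39.182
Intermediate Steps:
U(Q) = 6/Q
J(O, z) = 2*O/(O + z) (J(O, z) = (O + O)/(z + O) = (2*O)/(O + z) = 2*O/(O + z))
41 + J(-5, -6)*U(R) = 41 + (2*(-5)/(-5 - 6))*(6/(-3)) = 41 + (2*(-5)/(-11))*(6*(-⅓)) = 41 + (2*(-5)*(-1/11))*(-2) = 41 + (10/11)*(-2) = 41 - 20/11 = 431/11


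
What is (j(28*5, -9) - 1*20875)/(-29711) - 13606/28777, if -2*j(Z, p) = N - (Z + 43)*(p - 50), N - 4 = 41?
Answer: 352472126/854993447 ≈ 0.41225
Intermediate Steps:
N = 45 (N = 4 + 41 = 45)
j(Z, p) = -45/2 + (-50 + p)*(43 + Z)/2 (j(Z, p) = -(45 - (Z + 43)*(p - 50))/2 = -(45 - (43 + Z)*(-50 + p))/2 = -(45 - (-50 + p)*(43 + Z))/2 = -45/2 + (-50 + p)*(43 + Z)/2)
(j(28*5, -9) - 1*20875)/(-29711) - 13606/28777 = ((-2195/2 - 700*5 + (43/2)*(-9) + (½)*(28*5)*(-9)) - 1*20875)/(-29711) - 13606/28777 = ((-2195/2 - 25*140 - 387/2 + (½)*140*(-9)) - 20875)*(-1/29711) - 13606*1/28777 = ((-2195/2 - 3500 - 387/2 - 630) - 20875)*(-1/29711) - 13606/28777 = (-5421 - 20875)*(-1/29711) - 13606/28777 = -26296*(-1/29711) - 13606/28777 = 26296/29711 - 13606/28777 = 352472126/854993447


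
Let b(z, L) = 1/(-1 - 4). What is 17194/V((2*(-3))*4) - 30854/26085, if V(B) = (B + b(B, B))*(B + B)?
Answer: 114629301/8416760 ≈ 13.619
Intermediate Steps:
b(z, L) = -⅕ (b(z, L) = 1/(-5) = -⅕)
V(B) = 2*B*(-⅕ + B) (V(B) = (B - ⅕)*(B + B) = (-⅕ + B)*(2*B) = 2*B*(-⅕ + B))
17194/V((2*(-3))*4) - 30854/26085 = 17194/((2*((2*(-3))*4)*(-1 + 5*((2*(-3))*4))/5)) - 30854/26085 = 17194/((2*(-6*4)*(-1 + 5*(-6*4))/5)) - 30854*1/26085 = 17194/(((⅖)*(-24)*(-1 + 5*(-24)))) - 30854/26085 = 17194/(((⅖)*(-24)*(-1 - 120))) - 30854/26085 = 17194/(((⅖)*(-24)*(-121))) - 30854/26085 = 17194/(5808/5) - 30854/26085 = 17194*(5/5808) - 30854/26085 = 42985/2904 - 30854/26085 = 114629301/8416760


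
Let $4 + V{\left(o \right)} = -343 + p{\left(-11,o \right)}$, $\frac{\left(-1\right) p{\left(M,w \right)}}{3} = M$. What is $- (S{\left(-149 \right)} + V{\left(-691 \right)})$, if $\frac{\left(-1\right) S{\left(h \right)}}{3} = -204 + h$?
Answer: $-745$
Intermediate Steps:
$p{\left(M,w \right)} = - 3 M$
$S{\left(h \right)} = 612 - 3 h$ ($S{\left(h \right)} = - 3 \left(-204 + h\right) = 612 - 3 h$)
$V{\left(o \right)} = -314$ ($V{\left(o \right)} = -4 - 310 = -314$)
$- (S{\left(-149 \right)} + V{\left(-691 \right)}) = - (\left(612 - -447\right) - 314) = - (\left(612 + 447\right) - 314) = - (1059 - 314) = \left(-1\right) 745 = -745$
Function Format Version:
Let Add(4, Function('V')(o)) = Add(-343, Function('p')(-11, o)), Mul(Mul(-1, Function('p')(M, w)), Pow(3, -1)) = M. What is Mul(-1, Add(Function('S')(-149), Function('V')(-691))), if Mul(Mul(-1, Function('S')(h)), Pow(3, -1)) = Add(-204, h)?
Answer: -745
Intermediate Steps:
Function('p')(M, w) = Mul(-3, M)
Function('S')(h) = Add(612, Mul(-3, h)) (Function('S')(h) = Mul(-3, Add(-204, h)) = Add(612, Mul(-3, h)))
Function('V')(o) = -314 (Function('V')(o) = Add(-4, Add(-343, Mul(-3, -11))) = Add(-4, Add(-343, 33)) = Add(-4, -310) = -314)
Mul(-1, Add(Function('S')(-149), Function('V')(-691))) = Mul(-1, Add(Add(612, Mul(-3, -149)), -314)) = Mul(-1, Add(Add(612, 447), -314)) = Mul(-1, Add(1059, -314)) = Mul(-1, 745) = -745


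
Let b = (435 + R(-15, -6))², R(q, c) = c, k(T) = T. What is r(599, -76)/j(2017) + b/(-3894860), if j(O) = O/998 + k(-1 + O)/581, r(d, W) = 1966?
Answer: 126840129172321/354303729620 ≈ 358.00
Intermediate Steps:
b = 184041 (b = (435 - 6)² = 429² = 184041)
j(O) = -1/581 + 1579*O/579838 (j(O) = O/998 + (-1 + O)/581 = O*(1/998) + (-1 + O)*(1/581) = O/998 + (-1/581 + O/581) = -1/581 + 1579*O/579838)
r(599, -76)/j(2017) + b/(-3894860) = 1966/(-1/581 + (1579/579838)*2017) + 184041/(-3894860) = 1966/(-1/581 + 3184843/579838) + 184041*(-1/3894860) = 1966/(454835/82834) - 184041/3894860 = 1966*(82834/454835) - 184041/3894860 = 162851644/454835 - 184041/3894860 = 126840129172321/354303729620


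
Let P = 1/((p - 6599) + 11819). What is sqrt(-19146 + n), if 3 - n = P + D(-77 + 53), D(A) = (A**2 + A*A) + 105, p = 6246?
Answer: I*sqrt(6081566426)/546 ≈ 142.83*I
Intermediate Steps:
D(A) = 105 + 2*A**2 (D(A) = (A**2 + A**2) + 105 = 2*A**2 + 105 = 105 + 2*A**2)
P = 1/11466 (P = 1/((6246 - 6599) + 11819) = 1/(-353 + 11819) = 1/11466 ≈ 8.7214e-5)
n = -14378365/11466 (n = 3 - (1/11466 + (105 + 2*(-77 + 53)**2)) = 3 - (1/11466 + (105 + 2*(-24)**2)) = 3 - (1/11466 + (105 + 2*576)) = 3 - (1/11466 + (105 + 1152)) = 3 - (1/11466 + 1257) = 3 - 1*14412763/11466 = 3 - 14412763/11466 = -14378365/11466 ≈ -1254.0)
sqrt(-19146 + n) = sqrt(-19146 - 14378365/11466) = sqrt(-233906401/11466) = I*sqrt(6081566426)/546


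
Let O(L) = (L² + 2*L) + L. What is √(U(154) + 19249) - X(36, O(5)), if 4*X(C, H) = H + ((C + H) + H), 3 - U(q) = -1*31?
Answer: -39 + √19283 ≈ 99.863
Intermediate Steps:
U(q) = 34 (U(q) = 3 - (-1)*31 = 3 - 1*(-31) = 3 + 31 = 34)
O(L) = L² + 3*L
X(C, H) = C/4 + 3*H/4 (X(C, H) = (H + ((C + H) + H))/4 = (H + (C + 2*H))/4 = (C + 3*H)/4 = C/4 + 3*H/4)
√(U(154) + 19249) - X(36, O(5)) = √(34 + 19249) - ((¼)*36 + 3*(5*(3 + 5))/4) = √19283 - (9 + 3*(5*8)/4) = √19283 - (9 + (¾)*40) = √19283 - (9 + 30) = √19283 - 1*39 = √19283 - 39 = -39 + √19283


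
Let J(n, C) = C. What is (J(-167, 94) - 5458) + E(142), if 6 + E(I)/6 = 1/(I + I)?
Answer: -766797/142 ≈ -5400.0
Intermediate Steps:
E(I) = -36 + 3/I (E(I) = -36 + 6/(I + I) = -36 + 6/((2*I)) = -36 + 6*(1/(2*I)) = -36 + 3/I)
(J(-167, 94) - 5458) + E(142) = (94 - 5458) + (-36 + 3/142) = -5364 + (-36 + 3*(1/142)) = -5364 + (-36 + 3/142) = -5364 - 5109/142 = -766797/142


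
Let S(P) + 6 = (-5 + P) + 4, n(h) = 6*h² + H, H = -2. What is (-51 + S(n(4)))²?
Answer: 1296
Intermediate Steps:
n(h) = -2 + 6*h² (n(h) = 6*h² - 2 = -2 + 6*h²)
S(P) = -7 + P (S(P) = -6 + ((-5 + P) + 4) = -6 + (-1 + P) = -7 + P)
(-51 + S(n(4)))² = (-51 + (-7 + (-2 + 6*4²)))² = (-51 + (-7 + (-2 + 6*16)))² = (-51 + (-7 + (-2 + 96)))² = (-51 + (-7 + 94))² = (-51 + 87)² = 36² = 1296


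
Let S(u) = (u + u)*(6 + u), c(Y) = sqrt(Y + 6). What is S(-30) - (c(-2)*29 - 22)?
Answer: 1404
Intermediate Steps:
c(Y) = sqrt(6 + Y)
S(u) = 2*u*(6 + u) (S(u) = (2*u)*(6 + u) = 2*u*(6 + u))
S(-30) - (c(-2)*29 - 22) = 2*(-30)*(6 - 30) - (sqrt(6 - 2)*29 - 22) = 2*(-30)*(-24) - (sqrt(4)*29 - 22) = 1440 - (2*29 - 22) = 1440 - (58 - 22) = 1440 - 1*36 = 1440 - 36 = 1404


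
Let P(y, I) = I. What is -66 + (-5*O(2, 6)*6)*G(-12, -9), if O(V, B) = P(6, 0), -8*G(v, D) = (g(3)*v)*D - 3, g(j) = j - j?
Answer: -66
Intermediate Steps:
g(j) = 0
G(v, D) = 3/8 (G(v, D) = -((0*v)*D - 3)/8 = -(0*D - 3)/8 = -(0 - 3)/8 = -⅛*(-3) = 3/8)
O(V, B) = 0
-66 + (-5*O(2, 6)*6)*G(-12, -9) = -66 + (-5*0*6)*(3/8) = -66 + (0*6)*(3/8) = -66 + 0*(3/8) = -66 + 0 = -66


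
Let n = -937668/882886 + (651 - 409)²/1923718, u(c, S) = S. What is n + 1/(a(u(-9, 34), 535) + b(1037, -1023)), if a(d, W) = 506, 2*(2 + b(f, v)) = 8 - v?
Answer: -892285533985646/865771476052943 ≈ -1.0306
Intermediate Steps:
b(f, v) = 2 - v/2 (b(f, v) = -2 + (8 - v)/2 = -2 + (4 - v/2) = 2 - v/2)
n = -438025868480/424605922537 (n = -937668*1/882886 + 242²*(1/1923718) = -468834/441443 + 58564*(1/1923718) = -468834/441443 + 29282/961859 = -438025868480/424605922537 ≈ -1.0316)
n + 1/(a(u(-9, 34), 535) + b(1037, -1023)) = -438025868480/424605922537 + 1/(506 + (2 - ½*(-1023))) = -438025868480/424605922537 + 1/(506 + (2 + 1023/2)) = -438025868480/424605922537 + 1/(506 + 1027/2) = -438025868480/424605922537 + 1/(2039/2) = -438025868480/424605922537 + 2/2039 = -892285533985646/865771476052943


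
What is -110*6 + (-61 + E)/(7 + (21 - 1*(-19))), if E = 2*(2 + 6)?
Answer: -31065/47 ≈ -660.96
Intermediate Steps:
E = 16 (E = 2*8 = 16)
-110*6 + (-61 + E)/(7 + (21 - 1*(-19))) = -110*6 + (-61 + 16)/(7 + (21 - 1*(-19))) = -660 - 45/(7 + (21 + 19)) = -660 - 45/(7 + 40) = -660 - 45/47 = -31065/47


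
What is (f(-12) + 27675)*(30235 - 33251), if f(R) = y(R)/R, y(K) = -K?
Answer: -83464784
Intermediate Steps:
f(R) = -1 (f(R) = (-R)/R = -1)
(f(-12) + 27675)*(30235 - 33251) = (-1 + 27675)*(30235 - 33251) = 27674*(-3016) = -83464784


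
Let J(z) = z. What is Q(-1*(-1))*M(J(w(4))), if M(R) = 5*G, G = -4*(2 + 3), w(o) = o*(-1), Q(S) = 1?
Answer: -100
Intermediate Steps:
w(o) = -o
G = -20 (G = -4*5 = -20)
M(R) = -100 (M(R) = 5*(-20) = -100)
Q(-1*(-1))*M(J(w(4))) = 1*(-100) = -100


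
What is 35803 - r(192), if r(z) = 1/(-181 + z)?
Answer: 393832/11 ≈ 35803.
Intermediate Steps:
35803 - r(192) = 35803 - 1/(-181 + 192) = 35803 - 1/11 = 393832/11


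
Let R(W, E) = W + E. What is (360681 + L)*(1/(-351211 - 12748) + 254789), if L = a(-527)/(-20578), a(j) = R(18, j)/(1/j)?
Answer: 344123137222946184375/3744774151 ≈ 9.1894e+10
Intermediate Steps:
R(W, E) = E + W
a(j) = j*(18 + j) (a(j) = (j + 18)/(1/j) = (18 + j)*j = j*(18 + j))
L = -268243/20578 (L = -527*(18 - 527)/(-20578) = -527*(-509)*(-1/20578) = 268243*(-1/20578) = -268243/20578 ≈ -13.035)
(360681 + L)*(1/(-351211 - 12748) + 254789) = (360681 - 268243/20578)*(1/(-351211 - 12748) + 254789) = 7421825375*(1/(-363959) + 254789)/20578 = 7421825375*(-1/363959 + 254789)/20578 = (7421825375/20578)*(92732749650/363959) = 344123137222946184375/3744774151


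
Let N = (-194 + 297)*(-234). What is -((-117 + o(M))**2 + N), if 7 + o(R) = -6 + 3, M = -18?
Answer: 7973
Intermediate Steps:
o(R) = -10 (o(R) = -7 + (-6 + 3) = -7 - 3 = -10)
N = -24102 (N = 103*(-234) = -24102)
-((-117 + o(M))**2 + N) = -((-117 - 10)**2 - 24102) = -((-127)**2 - 24102) = -(16129 - 24102) = -1*(-7973) = 7973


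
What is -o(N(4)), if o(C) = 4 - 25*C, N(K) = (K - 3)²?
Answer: 21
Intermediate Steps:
N(K) = (-3 + K)²
-o(N(4)) = -(4 - 25*(-3 + 4)²) = -(4 - 25*1²) = -(4 - 25*1) = -(4 - 25) = -1*(-21) = 21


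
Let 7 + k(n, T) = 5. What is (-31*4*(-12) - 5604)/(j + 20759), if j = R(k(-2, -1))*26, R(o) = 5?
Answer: -1372/6963 ≈ -0.19704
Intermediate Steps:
k(n, T) = -2 (k(n, T) = -7 + 5 = -2)
j = 130 (j = 5*26 = 130)
(-31*4*(-12) - 5604)/(j + 20759) = (-31*4*(-12) - 5604)/(130 + 20759) = (-124*(-12) - 5604)/20889 = (1488 - 5604)*(1/20889) = -4116*1/20889 = -1372/6963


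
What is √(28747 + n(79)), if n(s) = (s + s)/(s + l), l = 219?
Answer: √638223918/149 ≈ 169.55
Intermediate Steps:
n(s) = 2*s/(219 + s) (n(s) = (s + s)/(s + 219) = (2*s)/(219 + s) = 2*s/(219 + s))
√(28747 + n(79)) = √(28747 + 2*79/(219 + 79)) = √(28747 + 2*79/298) = √(28747 + 2*79*(1/298)) = √(28747 + 79/149) = √(4283382/149) = √638223918/149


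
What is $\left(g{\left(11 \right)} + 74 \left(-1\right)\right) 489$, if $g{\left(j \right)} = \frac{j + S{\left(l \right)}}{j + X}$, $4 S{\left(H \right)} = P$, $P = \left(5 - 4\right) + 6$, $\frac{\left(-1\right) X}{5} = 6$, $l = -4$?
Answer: $- \frac{2775075}{76} \approx -36514.0$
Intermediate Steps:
$X = -30$ ($X = \left(-5\right) 6 = -30$)
$P = 7$ ($P = 1 + 6 = 7$)
$S{\left(H \right)} = \frac{7}{4}$ ($S{\left(H \right)} = \frac{1}{4} \cdot 7 = \frac{7}{4}$)
$g{\left(j \right)} = \frac{\frac{7}{4} + j}{-30 + j}$ ($g{\left(j \right)} = \frac{j + \frac{7}{4}}{j - 30} = \frac{\frac{7}{4} + j}{-30 + j}$)
$\left(g{\left(11 \right)} + 74 \left(-1\right)\right) 489 = \left(\frac{\frac{7}{4} + 11}{-30 + 11} + 74 \left(-1\right)\right) 489 = \left(\frac{1}{-19} \cdot \frac{51}{4} - 74\right) 489 = \left(\left(- \frac{1}{19}\right) \frac{51}{4} - 74\right) 489 = \left(- \frac{51}{76} - 74\right) 489 = \left(- \frac{5675}{76}\right) 489 = - \frac{2775075}{76}$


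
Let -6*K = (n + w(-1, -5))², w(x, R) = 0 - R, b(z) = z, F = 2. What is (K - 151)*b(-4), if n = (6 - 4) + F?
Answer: 658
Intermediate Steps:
n = 4 (n = (6 - 4) + 2 = 2 + 2 = 4)
w(x, R) = -R
K = -27/2 (K = -(4 - 1*(-5))²/6 = -(4 + 5)²/6 = -⅙*9² = -⅙*81 = -27/2 ≈ -13.500)
(K - 151)*b(-4) = (-27/2 - 151)*(-4) = -329/2*(-4) = 658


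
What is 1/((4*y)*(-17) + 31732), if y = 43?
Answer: 1/28808 ≈ 3.4713e-5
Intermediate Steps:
1/((4*y)*(-17) + 31732) = 1/((4*43)*(-17) + 31732) = 1/(172*(-17) + 31732) = 1/(-2924 + 31732) = 1/28808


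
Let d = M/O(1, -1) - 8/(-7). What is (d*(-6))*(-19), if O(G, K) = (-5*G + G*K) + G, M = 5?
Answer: 114/7 ≈ 16.286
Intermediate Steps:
O(G, K) = -4*G + G*K
d = ⅐ (d = 5/((1*(-4 - 1))) - 8/(-7) = 5/((1*(-5))) - 8*(-⅐) = 5/(-5) + 8/7 = 5*(-⅕) + 8/7 = -1 + 8/7 = ⅐ ≈ 0.14286)
(d*(-6))*(-19) = ((⅐)*(-6))*(-19) = -6/7*(-19) = 114/7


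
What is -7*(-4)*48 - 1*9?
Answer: 1335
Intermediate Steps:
-7*(-4)*48 - 1*9 = 28*48 - 9 = 1344 - 9 = 1335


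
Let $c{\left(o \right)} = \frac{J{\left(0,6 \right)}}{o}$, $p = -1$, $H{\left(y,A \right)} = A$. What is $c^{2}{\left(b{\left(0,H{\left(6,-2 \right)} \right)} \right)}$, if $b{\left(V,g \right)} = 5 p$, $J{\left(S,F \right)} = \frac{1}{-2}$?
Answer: $\frac{1}{100} \approx 0.01$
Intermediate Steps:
$J{\left(S,F \right)} = - \frac{1}{2}$
$b{\left(V,g \right)} = -5$ ($b{\left(V,g \right)} = 5 \left(-1\right) = -5$)
$c{\left(o \right)} = - \frac{1}{2 o}$
$c^{2}{\left(b{\left(0,H{\left(6,-2 \right)} \right)} \right)} = \left(- \frac{1}{2 \left(-5\right)}\right)^{2} = \left(\left(- \frac{1}{2}\right) \left(- \frac{1}{5}\right)\right)^{2} = \left(\frac{1}{10}\right)^{2} = \frac{1}{100}$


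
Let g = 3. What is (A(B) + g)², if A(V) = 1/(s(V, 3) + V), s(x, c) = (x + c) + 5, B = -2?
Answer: 169/16 ≈ 10.563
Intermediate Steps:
s(x, c) = 5 + c + x (s(x, c) = (c + x) + 5 = 5 + c + x)
A(V) = 1/(8 + 2*V) (A(V) = 1/((5 + 3 + V) + V) = 1/((8 + V) + V) = 1/(8 + 2*V))
(A(B) + g)² = (1/(2*(4 - 2)) + 3)² = ((½)/2 + 3)² = ((½)*(½) + 3)² = (¼ + 3)² = (13/4)² = 169/16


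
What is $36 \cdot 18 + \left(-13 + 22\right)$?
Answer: $657$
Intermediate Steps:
$36 \cdot 18 + \left(-13 + 22\right) = 648 + 9 = 657$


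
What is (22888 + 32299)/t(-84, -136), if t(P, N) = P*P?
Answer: 55187/7056 ≈ 7.8213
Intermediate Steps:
t(P, N) = P²
(22888 + 32299)/t(-84, -136) = (22888 + 32299)/((-84)²) = 55187/7056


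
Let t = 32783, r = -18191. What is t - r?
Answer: 50974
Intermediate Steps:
t - r = 32783 - 1*(-18191) = 32783 + 18191 = 50974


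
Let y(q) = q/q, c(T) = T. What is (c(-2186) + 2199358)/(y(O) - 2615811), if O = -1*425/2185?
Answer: -1098586/1307905 ≈ -0.83996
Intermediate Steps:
O = -85/437 (O = -425*1/2185 = -85/437 ≈ -0.19451)
y(q) = 1
(c(-2186) + 2199358)/(y(O) - 2615811) = (-2186 + 2199358)/(1 - 2615811) = 2197172/(-2615810) = 2197172*(-1/2615810) = -1098586/1307905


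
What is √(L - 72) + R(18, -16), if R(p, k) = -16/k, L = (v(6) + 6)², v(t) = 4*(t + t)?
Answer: 1 + 6*√79 ≈ 54.329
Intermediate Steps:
v(t) = 8*t (v(t) = 4*(2*t) = 8*t)
L = 2916 (L = (8*6 + 6)² = (48 + 6)² = 54² = 2916)
√(L - 72) + R(18, -16) = √(2916 - 72) - 16/(-16) = √2844 - 16*(-1/16) = 6*√79 + 1 = 1 + 6*√79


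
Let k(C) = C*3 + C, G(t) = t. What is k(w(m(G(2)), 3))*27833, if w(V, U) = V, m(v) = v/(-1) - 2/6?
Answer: -779324/3 ≈ -2.5977e+5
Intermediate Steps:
m(v) = -1/3 - v (m(v) = v*(-1) - 2*1/6 = -v - 1/3 = -1/3 - v)
k(C) = 4*C (k(C) = 3*C + C = 4*C)
k(w(m(G(2)), 3))*27833 = (4*(-1/3 - 1*2))*27833 = (4*(-1/3 - 2))*27833 = (4*(-7/3))*27833 = -28/3*27833 = -779324/3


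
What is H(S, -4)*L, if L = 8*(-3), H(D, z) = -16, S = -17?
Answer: 384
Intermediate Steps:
L = -24
H(S, -4)*L = -16*(-24) = 384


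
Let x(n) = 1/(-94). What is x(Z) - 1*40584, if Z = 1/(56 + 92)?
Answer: -3814897/94 ≈ -40584.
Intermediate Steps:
Z = 1/148 ≈ 0.0067568
x(n) = -1/94
x(Z) - 1*40584 = -1/94 - 1*40584 = -1/94 - 40584 = -3814897/94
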